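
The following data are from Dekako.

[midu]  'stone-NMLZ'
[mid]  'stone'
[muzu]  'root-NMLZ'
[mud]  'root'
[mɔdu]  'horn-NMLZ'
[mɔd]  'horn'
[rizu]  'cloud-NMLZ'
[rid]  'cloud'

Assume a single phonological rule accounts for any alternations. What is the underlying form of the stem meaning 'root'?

/muz/

The stem for 'root' ends in [z] in [muzu] but [d] in [mud].
If /d/ were underlying and a rule turned it into [z] before the NMLZ suffix, 'horn' would also alternate; but it has [d] in both [mɔdu] and [mɔd].
The alternation reflects word-final hardening: voiced fricatives become stops word-finally. /z/ is underlying.
So 'root' = /muz/.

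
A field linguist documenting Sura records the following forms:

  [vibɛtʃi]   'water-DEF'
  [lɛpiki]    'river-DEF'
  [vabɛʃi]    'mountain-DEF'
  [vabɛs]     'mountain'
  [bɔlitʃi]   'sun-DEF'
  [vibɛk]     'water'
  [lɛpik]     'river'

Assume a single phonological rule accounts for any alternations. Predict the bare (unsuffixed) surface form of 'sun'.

[bɔlik]

'water' shows [k] ~ [tʃ] at the end of the stem ([vibɛk] vs [vibɛtʃi]).
If /k/ were underlying and a rule turned it into [tʃ] before the DEF suffix, 'river' would also alternate; but it has [k] in both [lɛpik] and [lɛpiki].
Therefore /tʃ/ is basic and [k] is derived by depalatalization (palato-alveolar /tʃ/ and /ʃ/ become [k] and [s] when no front vowel follows).
From [bɔlitʃi] the stem 'sun' is /bɔlitʃ/; when no front vowel follows this yields [bɔlik].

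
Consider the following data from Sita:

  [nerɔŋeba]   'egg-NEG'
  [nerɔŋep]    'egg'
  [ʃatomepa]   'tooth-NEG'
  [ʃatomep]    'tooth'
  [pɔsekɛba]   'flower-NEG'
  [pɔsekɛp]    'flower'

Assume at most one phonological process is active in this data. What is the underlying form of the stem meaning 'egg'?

/nerɔŋeb/

The stem for 'egg' ends in [b] in [nerɔŋeba] but [p] in [nerɔŋep].
If /p/ were underlying and a rule turned it into [b] before the NEG suffix, 'tooth' would also alternate; but it has [p] in both [ʃatomepa] and [ʃatomep].
So /b/ is underlying, and a rule of word-final obstruent devoicing — voiced obstruents become voiceless word-finally — gives [p].
So 'egg' = /nerɔŋeb/.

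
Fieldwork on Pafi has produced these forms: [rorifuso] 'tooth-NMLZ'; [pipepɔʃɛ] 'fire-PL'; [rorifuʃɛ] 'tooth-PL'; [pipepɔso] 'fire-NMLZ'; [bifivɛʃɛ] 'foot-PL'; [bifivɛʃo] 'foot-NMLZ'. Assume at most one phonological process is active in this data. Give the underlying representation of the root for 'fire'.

/pipepɔs/

'fire' shows [s] ~ [ʃ] at the end of the stem ([pipepɔso] vs [pipepɔʃɛ]).
Compare 'foot', with invariant [ʃ] in [bifivɛʃo] and [bifivɛʃɛ]: an analysis with underlying /ʃ/ and a rule producing [s] before the NMLZ suffix would wrongly predict alternation here too.
The underlying segment must be /s/; /s/ becomes palato-alveolar [ʃ] before a front vowel, yielding [ʃ] there.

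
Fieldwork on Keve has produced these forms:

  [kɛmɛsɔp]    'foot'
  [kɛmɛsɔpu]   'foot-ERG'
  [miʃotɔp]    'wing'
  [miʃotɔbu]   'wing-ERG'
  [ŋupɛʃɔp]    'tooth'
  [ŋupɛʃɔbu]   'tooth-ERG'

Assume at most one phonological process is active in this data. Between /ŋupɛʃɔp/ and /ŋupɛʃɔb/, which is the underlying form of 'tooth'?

/ŋupɛʃɔb/

The stem for 'tooth' ends in [p] in [ŋupɛʃɔp] but [b] in [ŋupɛʃɔbu].
Compare 'foot', with invariant [p] in [kɛmɛsɔp] and [kɛmɛsɔpu]: an analysis with underlying /p/ and a rule producing [b] before the ERG suffix would wrongly predict alternation here too.
Therefore /b/ is basic and [p] is derived by word-final obstruent devoicing (voiced obstruents become voiceless word-finally).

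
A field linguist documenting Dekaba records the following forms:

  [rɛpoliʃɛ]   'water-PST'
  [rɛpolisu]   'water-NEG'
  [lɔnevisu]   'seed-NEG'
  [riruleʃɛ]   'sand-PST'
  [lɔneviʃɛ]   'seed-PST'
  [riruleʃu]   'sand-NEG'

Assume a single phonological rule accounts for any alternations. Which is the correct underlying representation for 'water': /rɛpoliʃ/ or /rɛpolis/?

'water' shows [ʃ] ~ [s] at the end of the stem ([rɛpoliʃɛ] vs [rɛpolisu]).
If /ʃ/ were underlying and a rule turned it into [s] before the NEG suffix, 'sand' would also alternate; but it has [ʃ] in both [riruleʃɛ] and [riruleʃu].
So /s/ is underlying, and a rule of palatalization before a front vowel — /s/ becomes palato-alveolar [ʃ] before a front vowel — gives [ʃ].

/rɛpolis/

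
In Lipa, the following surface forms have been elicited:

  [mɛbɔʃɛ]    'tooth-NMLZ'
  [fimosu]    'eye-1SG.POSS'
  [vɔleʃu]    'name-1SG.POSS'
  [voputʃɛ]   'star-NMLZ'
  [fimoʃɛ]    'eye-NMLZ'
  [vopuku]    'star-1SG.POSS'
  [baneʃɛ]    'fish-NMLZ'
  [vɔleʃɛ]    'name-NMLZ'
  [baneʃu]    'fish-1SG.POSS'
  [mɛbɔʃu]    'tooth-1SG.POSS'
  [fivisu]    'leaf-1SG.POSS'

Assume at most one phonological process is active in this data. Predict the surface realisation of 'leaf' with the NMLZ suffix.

The root 'eye' surfaces as [fimosu] and [fimoʃɛ], with a stem-final [s] ~ [ʃ] alternation.
Compare 'name', with invariant [ʃ] in [vɔleʃu] and [vɔleʃɛ]: an analysis with underlying /ʃ/ and a rule producing [s] before the 1SG.POSS suffix would wrongly predict alternation here too.
The alternation reflects palatalization before a front vowel: /k/ and /s/ become palato-alveolar [tʃ] and [ʃ] before a front vowel. /s/ is underlying.
The one attested form of 'leaf', [fivisu], shows underlying /fivis/. Applying the same rule before a front vowel gives [fiviʃɛ].

[fiviʃɛ]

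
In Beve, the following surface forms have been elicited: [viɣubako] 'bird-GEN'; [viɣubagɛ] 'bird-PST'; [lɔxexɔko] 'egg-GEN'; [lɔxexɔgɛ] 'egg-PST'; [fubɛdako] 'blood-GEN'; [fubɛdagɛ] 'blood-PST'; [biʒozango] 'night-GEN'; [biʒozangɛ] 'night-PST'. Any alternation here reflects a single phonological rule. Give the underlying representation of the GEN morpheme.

/-ko/

The GEN morpheme has two allomorphs, [-go] and [-ko].
By contrast the PST suffix keeps its initial [g] throughout — that segment must be underlying.
So the underlying form is /-ko/, and voiceless stops become voiced after a nasal.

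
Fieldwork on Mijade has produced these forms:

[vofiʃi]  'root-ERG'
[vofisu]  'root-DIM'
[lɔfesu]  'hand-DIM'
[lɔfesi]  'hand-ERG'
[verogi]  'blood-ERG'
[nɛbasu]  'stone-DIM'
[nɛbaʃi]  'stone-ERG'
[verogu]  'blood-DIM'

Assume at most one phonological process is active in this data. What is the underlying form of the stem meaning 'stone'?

/nɛbaʃ/

'stone' shows [s] ~ [ʃ] at the end of the stem ([nɛbasu] vs [nɛbaʃi]).
Compare 'hand', with invariant [s] in [lɔfesu] and [lɔfesi]: an analysis with underlying /s/ and a rule producing [ʃ] before the ERG suffix would wrongly predict alternation here too.
The underlying segment must be /ʃ/; palato-alveolar /ʃ/ becomes [s] when no front vowel follows, yielding [s] there.
Hence 'stone' is /nɛbaʃ/ underlyingly.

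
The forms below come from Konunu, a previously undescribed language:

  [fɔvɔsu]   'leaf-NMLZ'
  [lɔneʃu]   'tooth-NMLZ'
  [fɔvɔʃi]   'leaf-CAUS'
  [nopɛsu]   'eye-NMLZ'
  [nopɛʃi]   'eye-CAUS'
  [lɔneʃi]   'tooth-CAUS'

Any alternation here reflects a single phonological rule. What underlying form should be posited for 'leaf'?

In [fɔvɔʃi] and [fɔvɔsu] the final segment of 'leaf' alternates: [ʃ] ~ [s].
Compare 'tooth', with invariant [ʃ] in [lɔneʃi] and [lɔneʃu]: an analysis with underlying /ʃ/ and a rule producing [s] before the NMLZ suffix would wrongly predict alternation here too.
Therefore /s/ is basic and [ʃ] is derived by palatalization before a front vowel (/s/ becomes palato-alveolar [ʃ] before a front vowel).

/fɔvɔs/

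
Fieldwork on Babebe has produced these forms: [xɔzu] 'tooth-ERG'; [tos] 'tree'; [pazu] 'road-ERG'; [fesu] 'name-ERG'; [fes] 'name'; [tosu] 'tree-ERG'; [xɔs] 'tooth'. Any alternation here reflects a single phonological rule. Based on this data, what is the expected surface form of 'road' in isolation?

[pas]

The stem for 'tooth' ends in [s] in [xɔs] but [z] in [xɔzu].
Compare 'tree', with invariant [s] in [tos] and [tosu]: an analysis with underlying /s/ and a rule producing [z] before the ERG suffix would wrongly predict alternation here too.
So /z/ is underlying, and a rule of word-final obstruent devoicing — voiced obstruents become voiceless word-finally — gives [s].
The one attested form of 'road', [pazu], shows underlying /paz/. Applying the same rule word-finally gives [pas].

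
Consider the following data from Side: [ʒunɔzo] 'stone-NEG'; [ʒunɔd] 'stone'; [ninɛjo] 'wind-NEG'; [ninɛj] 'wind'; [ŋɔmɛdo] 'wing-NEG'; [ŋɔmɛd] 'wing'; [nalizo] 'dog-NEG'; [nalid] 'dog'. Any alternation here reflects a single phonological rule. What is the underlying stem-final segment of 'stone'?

The root 'stone' surfaces as [ʒunɔzo] and [ʒunɔd], with a stem-final [z] ~ [d] alternation.
Compare 'wing', with invariant [d] in [ŋɔmɛdo] and [ŋɔmɛd]: an analysis with underlying /d/ and a rule producing [z] before the NEG suffix would wrongly predict alternation here too.
The underlying segment must be /z/; voiced fricatives become stops word-finally, yielding [d] there.

/z/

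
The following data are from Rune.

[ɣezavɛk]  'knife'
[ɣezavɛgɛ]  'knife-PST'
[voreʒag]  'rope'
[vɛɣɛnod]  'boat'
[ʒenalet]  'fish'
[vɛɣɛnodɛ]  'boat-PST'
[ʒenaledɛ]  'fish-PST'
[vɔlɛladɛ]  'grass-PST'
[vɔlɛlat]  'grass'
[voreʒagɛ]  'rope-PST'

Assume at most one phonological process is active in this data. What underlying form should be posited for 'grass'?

'grass' shows [t] ~ [d] at the end of the stem ([vɔlɛlat] vs [vɔlɛladɛ]).
The stem 'boat' ([vɛɣɛnod], [vɛɣɛnodɛ]) shows [d] unchanged in both environments, so [d] cannot be basic with [t] derived in isolation.
So /t/ is underlying, and a rule of intervocalic voicing — voiceless stops become voiced between vowels — gives [d].

/vɔlɛlat/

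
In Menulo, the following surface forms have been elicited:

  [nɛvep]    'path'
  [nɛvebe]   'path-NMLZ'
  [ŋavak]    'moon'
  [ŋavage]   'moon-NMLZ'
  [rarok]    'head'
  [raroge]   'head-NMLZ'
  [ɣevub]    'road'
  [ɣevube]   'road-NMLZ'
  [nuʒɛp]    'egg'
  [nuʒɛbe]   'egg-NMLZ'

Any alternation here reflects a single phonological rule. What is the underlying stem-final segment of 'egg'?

'egg' shows [p] ~ [b] at the end of the stem ([nuʒɛp] vs [nuʒɛbe]).
If /b/ were underlying and a rule turned it into [p] in isolation, 'road' would also alternate; but it has [b] in both [ɣevub] and [ɣevube].
So /p/ is underlying, and a rule of intervocalic voicing — voiceless stops become voiced between vowels — gives [b].

/p/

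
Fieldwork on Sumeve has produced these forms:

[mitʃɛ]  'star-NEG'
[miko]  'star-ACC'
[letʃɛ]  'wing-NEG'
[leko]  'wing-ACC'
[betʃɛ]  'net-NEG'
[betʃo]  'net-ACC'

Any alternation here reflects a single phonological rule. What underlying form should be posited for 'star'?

'star' shows [tʃ] ~ [k] at the end of the stem ([mitʃɛ] vs [miko]).
But 'net' keeps [tʃ] in both environments ([betʃɛ], [betʃo]), so there is no rule changing /tʃ/ to [k] before the ACC suffix.
Therefore /k/ is basic and [tʃ] is derived by palatalization before a front vowel (/k/ becomes palato-alveolar [tʃ] before a front vowel).

/mik/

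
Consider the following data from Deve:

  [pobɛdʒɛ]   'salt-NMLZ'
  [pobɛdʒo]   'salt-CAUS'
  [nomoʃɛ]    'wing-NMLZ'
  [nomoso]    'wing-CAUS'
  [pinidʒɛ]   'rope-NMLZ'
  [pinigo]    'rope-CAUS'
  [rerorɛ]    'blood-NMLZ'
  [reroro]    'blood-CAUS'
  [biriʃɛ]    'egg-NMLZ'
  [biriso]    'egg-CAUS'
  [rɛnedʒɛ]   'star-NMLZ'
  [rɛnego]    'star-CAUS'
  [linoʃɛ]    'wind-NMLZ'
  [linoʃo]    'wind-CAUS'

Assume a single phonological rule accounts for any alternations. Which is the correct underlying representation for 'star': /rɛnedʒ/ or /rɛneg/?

/rɛneg/

'star' shows [dʒ] ~ [g] at the end of the stem ([rɛnedʒɛ] vs [rɛnego]).
If /dʒ/ were underlying and a rule turned it into [g] before the CAUS suffix, 'salt' would also alternate; but it has [dʒ] in both [pobɛdʒɛ] and [pobɛdʒo].
The alternation reflects palatalization before a front vowel: /g/ and /s/ become palato-alveolar [dʒ] and [ʃ] before a front vowel. /g/ is underlying.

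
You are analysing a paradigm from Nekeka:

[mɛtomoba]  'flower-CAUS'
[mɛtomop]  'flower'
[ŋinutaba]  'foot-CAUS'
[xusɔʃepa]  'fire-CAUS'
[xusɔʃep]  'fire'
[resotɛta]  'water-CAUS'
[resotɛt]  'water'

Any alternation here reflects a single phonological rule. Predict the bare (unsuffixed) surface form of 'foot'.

The stem for 'flower' ends in [b] in [mɛtomoba] but [p] in [mɛtomop].
The stem 'fire' ([xusɔʃepa], [xusɔʃep]) shows [p] unchanged in both environments, so [p] cannot be basic with [b] derived before the CAUS suffix.
Therefore /b/ is basic and [p] is derived by word-final obstruent devoicing (voiced obstruents become voiceless word-finally).
From [ŋinutaba] the stem 'foot' is /ŋinutab/; word-finally this yields [ŋinutap].

[ŋinutap]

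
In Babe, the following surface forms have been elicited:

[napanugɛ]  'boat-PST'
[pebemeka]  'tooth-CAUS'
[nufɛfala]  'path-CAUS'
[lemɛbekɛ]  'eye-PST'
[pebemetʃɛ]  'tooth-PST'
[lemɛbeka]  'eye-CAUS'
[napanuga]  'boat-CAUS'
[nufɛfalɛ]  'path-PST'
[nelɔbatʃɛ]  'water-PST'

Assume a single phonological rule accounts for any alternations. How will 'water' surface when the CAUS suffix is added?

[nelɔbaka]

The stem for 'tooth' ends in [k] in [pebemeka] but [tʃ] in [pebemetʃɛ].
If /k/ were underlying and a rule turned it into [tʃ] before the PST suffix, 'eye' would also alternate; but it has [k] in both [lemɛbeka] and [lemɛbekɛ].
The underlying segment must be /tʃ/; palato-alveolar /tʃ/ becomes [k] when no front vowel follows, yielding [k] there.
The one attested form of 'water', [nelɔbatʃɛ], shows underlying /nelɔbatʃ/. Applying the same rule when no front vowel follows gives [nelɔbaka].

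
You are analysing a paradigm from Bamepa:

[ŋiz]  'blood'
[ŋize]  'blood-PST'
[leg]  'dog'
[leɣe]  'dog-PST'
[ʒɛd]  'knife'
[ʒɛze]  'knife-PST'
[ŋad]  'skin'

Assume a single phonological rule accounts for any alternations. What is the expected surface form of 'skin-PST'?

[ŋaze]

The root 'knife' surfaces as [ʒɛd] and [ʒɛze], with a stem-final [d] ~ [z] alternation.
If /z/ were underlying and a rule turned it into [d] in isolation, 'blood' would also alternate; but it has [z] in both [ŋiz] and [ŋize].
So /d/ is underlying, and a rule of intervocalic spirantization — voiced stops become fricatives between vowels — gives [z].
The one attested form of 'skin', [ŋad], shows underlying /ŋad/. Applying the same rule between vowels gives [ŋaze].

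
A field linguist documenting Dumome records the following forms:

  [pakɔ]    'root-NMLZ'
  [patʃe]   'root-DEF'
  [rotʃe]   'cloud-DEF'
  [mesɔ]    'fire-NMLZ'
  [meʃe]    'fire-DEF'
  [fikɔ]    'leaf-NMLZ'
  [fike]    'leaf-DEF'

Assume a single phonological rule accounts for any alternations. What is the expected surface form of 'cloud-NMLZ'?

The stem for 'root' ends in [k] in [pakɔ] but [tʃ] in [patʃe].
Compare 'leaf', with invariant [k] in [fikɔ] and [fike]: an analysis with underlying /k/ and a rule producing [tʃ] before the DEF suffix would wrongly predict alternation here too.
The alternation reflects depalatalization: palato-alveolar /tʃ/ and /ʃ/ become [k] and [s] when no front vowel follows. /tʃ/ is underlying.
From [rotʃe] the stem 'cloud' is /rotʃ/; when no front vowel follows this yields [rokɔ].

[rokɔ]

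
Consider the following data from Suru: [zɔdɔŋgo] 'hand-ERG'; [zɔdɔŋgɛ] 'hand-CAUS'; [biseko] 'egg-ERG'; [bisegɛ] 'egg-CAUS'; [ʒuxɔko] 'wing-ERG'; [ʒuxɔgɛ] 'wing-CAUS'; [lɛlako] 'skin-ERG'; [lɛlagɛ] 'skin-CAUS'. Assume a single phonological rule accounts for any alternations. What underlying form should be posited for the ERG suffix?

The ERG morpheme has two allomorphs, [-go] and [-ko].
The CAUS suffix, which begins with [g], is invariant after every stem; so [g] is not altered by any rule here.
So the underlying form is /-ko/, and voiceless stops become voiced after a nasal.

/-ko/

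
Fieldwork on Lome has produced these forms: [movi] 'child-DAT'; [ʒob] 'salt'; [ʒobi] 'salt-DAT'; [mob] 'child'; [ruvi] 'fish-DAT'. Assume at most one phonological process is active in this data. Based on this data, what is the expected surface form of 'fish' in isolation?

[rub]

In [movi] and [mob] the final segment of 'child' alternates: [v] ~ [b].
Compare 'salt', with invariant [b] in [ʒobi] and [ʒob]: an analysis with underlying /b/ and a rule producing [v] before the DAT suffix would wrongly predict alternation here too.
So /v/ is underlying, and a rule of word-final hardening — voiced fricatives become stops word-finally — gives [b].
The one attested form of 'fish', [ruvi], shows underlying /ruv/. Applying the same rule word-finally gives [rub].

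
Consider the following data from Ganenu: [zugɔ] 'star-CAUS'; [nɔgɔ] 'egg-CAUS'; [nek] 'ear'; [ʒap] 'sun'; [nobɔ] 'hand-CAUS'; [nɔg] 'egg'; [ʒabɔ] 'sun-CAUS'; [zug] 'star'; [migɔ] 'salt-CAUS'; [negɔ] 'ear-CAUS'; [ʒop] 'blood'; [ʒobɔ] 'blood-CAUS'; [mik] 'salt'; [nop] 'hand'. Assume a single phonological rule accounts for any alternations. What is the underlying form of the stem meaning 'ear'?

In [nek] and [negɔ] the final segment of 'ear' alternates: [k] ~ [g].
If /g/ were underlying and a rule turned it into [k] in isolation, 'egg' would also alternate; but it has [g] in both [nɔg] and [nɔgɔ].
So /k/ is underlying, and a rule of intervocalic voicing — voiceless stops become voiced between vowels — gives [g].

/nek/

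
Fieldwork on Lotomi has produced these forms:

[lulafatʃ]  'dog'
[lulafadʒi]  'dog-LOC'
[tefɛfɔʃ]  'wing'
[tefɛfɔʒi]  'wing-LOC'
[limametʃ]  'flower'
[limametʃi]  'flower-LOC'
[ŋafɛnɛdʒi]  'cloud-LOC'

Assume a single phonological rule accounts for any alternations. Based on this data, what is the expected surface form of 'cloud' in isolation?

[ŋafɛnɛtʃ]

The stem for 'dog' ends in [tʃ] in [lulafatʃ] but [dʒ] in [lulafadʒi].
If /tʃ/ were underlying and a rule turned it into [dʒ] before the LOC suffix, 'flower' would also alternate; but it has [tʃ] in both [limametʃ] and [limametʃi].
The underlying segment must be /dʒ/; voiced obstruents become voiceless word-finally, yielding [tʃ] there.
From [ŋafɛnɛdʒi] the stem 'cloud' is /ŋafɛnɛdʒ/; word-finally this yields [ŋafɛnɛtʃ].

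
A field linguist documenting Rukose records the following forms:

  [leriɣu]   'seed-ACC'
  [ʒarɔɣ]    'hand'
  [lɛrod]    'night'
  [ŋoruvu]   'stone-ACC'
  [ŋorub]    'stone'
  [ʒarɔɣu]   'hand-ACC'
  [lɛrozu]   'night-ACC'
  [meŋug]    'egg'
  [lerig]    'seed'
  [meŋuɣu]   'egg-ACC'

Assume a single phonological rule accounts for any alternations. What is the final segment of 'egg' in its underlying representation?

/g/

'egg' shows [g] ~ [ɣ] at the end of the stem ([meŋug] vs [meŋuɣu]).
Compare 'hand', with invariant [ɣ] in [ʒarɔɣ] and [ʒarɔɣu]: an analysis with underlying /ɣ/ and a rule producing [g] in isolation would wrongly predict alternation here too.
So /g/ is underlying, and a rule of intervocalic spirantization — voiced stops become fricatives between vowels — gives [ɣ].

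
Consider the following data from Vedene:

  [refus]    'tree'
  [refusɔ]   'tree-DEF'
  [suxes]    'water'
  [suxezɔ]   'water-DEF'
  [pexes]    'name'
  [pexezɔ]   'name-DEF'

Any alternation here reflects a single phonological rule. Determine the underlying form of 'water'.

The root 'water' surfaces as [suxes] and [suxezɔ], with a stem-final [s] ~ [z] alternation.
If /s/ were underlying and a rule turned it into [z] before the DEF suffix, 'tree' would also alternate; but it has [s] in both [refus] and [refusɔ].
The alternation reflects word-final obstruent devoicing: voiced obstruents become voiceless word-finally. /z/ is underlying.
The underlying form of 'water' is therefore /suxez/.

/suxez/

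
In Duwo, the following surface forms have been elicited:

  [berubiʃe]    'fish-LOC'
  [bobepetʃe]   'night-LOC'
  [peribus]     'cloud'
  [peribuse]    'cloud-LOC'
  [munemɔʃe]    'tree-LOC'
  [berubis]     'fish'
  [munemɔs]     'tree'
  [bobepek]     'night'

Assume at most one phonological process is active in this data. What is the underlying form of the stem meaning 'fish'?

The root 'fish' surfaces as [berubis] and [berubiʃe], with a stem-final [s] ~ [ʃ] alternation.
If /s/ were underlying and a rule turned it into [ʃ] before the LOC suffix, 'cloud' would also alternate; but it has [s] in both [peribus] and [peribuse].
The alternation reflects depalatalization: palato-alveolar /tʃ/ and /ʃ/ become [k] and [s] when no front vowel follows. /ʃ/ is underlying.
The underlying form of 'fish' is therefore /berubiʃ/.

/berubiʃ/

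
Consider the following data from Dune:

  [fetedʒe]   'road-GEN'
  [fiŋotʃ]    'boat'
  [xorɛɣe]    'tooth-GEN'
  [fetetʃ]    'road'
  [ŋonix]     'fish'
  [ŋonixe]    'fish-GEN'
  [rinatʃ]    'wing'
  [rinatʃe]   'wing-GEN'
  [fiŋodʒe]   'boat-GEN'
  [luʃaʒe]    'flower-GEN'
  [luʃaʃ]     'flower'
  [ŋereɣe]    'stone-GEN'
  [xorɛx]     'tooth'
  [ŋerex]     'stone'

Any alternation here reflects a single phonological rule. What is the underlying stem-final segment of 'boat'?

/dʒ/

The root 'boat' surfaces as [fiŋodʒe] and [fiŋotʃ], with a stem-final [dʒ] ~ [tʃ] alternation.
The stem 'wing' ([rinatʃe], [rinatʃ]) shows [tʃ] unchanged in both environments, so [tʃ] cannot be basic with [dʒ] derived before the GEN suffix.
Therefore /dʒ/ is basic and [tʃ] is derived by word-final obstruent devoicing (voiced obstruents become voiceless word-finally).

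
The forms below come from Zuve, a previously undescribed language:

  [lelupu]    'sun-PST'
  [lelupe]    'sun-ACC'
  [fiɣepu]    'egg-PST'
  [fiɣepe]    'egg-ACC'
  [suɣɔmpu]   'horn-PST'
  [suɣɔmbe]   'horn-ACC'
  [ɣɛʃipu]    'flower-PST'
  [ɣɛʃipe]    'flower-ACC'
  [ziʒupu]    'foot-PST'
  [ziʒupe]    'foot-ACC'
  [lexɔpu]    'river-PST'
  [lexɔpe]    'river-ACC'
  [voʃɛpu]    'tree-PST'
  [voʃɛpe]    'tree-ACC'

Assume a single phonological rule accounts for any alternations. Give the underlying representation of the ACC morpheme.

/-be/

The ACC suffix surfaces as [-be] and [-pe], depending on the final segment of the stem.
The PST suffix, which begins with [p], is invariant after every stem; so [p] is not altered by any rule here.
So the underlying form is /-be/, and voiced stops become voiceless after a vowel.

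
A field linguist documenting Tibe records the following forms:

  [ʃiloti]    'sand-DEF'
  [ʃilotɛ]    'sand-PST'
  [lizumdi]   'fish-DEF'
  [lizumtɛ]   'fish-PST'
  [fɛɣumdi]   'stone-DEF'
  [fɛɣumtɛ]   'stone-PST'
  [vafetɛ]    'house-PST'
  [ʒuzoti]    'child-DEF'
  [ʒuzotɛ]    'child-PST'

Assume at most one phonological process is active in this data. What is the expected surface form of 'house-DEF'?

[vafeti]

The DEF suffix surfaces as [-di] and [-ti], depending on the final segment of the stem.
By contrast the PST suffix keeps its initial [t] throughout — that segment must be underlying.
So the underlying form is /-di/, and voiced stops become voiceless after a vowel.
After 'house', which ends in a vowel, the suffix surfaces as [-ti], giving [vafeti].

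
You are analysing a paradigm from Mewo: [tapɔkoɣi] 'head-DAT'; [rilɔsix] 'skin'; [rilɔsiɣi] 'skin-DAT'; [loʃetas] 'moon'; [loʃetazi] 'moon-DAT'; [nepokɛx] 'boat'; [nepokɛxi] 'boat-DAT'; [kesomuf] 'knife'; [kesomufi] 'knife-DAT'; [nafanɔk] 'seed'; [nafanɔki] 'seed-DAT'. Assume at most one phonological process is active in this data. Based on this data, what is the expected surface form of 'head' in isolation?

'skin' shows [x] ~ [ɣ] at the end of the stem ([rilɔsix] vs [rilɔsiɣi]).
But 'boat' keeps [x] in both environments ([nepokɛx], [nepokɛxi]), so there is no rule changing /x/ to [ɣ] before the DAT suffix.
The underlying segment must be /ɣ/; voiced obstruents become voiceless word-finally, yielding [x] there.
From [tapɔkoɣi] the stem 'head' is /tapɔkoɣ/; word-finally this yields [tapɔkox].

[tapɔkox]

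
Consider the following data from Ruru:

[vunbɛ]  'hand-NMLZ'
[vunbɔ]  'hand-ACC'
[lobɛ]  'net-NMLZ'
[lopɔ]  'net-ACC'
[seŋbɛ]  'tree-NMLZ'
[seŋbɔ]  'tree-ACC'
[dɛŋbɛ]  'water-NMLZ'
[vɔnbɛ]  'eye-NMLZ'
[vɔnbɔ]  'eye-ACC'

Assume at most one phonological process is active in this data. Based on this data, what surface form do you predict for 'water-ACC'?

The ACC suffix surfaces as [-bɔ] and [-pɔ], depending on the final segment of the stem.
The NMLZ suffix, which begins with [b], is invariant after every stem; so [b] is not altered by any rule here.
So the underlying form is /-pɔ/, and voiceless stops become voiced after a nasal.
After 'water', which ends in a nasal, the suffix surfaces as [-bɔ], giving [dɛŋbɔ].

[dɛŋbɔ]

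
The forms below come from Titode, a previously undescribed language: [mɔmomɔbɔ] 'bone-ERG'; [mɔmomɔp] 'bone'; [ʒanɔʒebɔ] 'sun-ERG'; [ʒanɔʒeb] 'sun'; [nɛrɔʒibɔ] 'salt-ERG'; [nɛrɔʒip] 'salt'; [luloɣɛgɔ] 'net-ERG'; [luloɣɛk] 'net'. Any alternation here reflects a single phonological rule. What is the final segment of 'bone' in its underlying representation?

'bone' shows [b] ~ [p] at the end of the stem ([mɔmomɔbɔ] vs [mɔmomɔp]).
Compare 'sun', with invariant [b] in [ʒanɔʒebɔ] and [ʒanɔʒeb]: an analysis with underlying /b/ and a rule producing [p] in isolation would wrongly predict alternation here too.
The alternation reflects intervocalic voicing: voiceless stops become voiced between vowels. /p/ is underlying.

/p/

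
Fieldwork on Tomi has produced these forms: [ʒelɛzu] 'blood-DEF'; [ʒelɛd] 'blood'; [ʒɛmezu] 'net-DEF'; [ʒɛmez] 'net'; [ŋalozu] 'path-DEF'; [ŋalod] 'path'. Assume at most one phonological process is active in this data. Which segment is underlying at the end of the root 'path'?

/d/

The stem for 'path' ends in [z] in [ŋalozu] but [d] in [ŋalod].
The stem 'net' ([ʒɛmezu], [ʒɛmez]) shows [z] unchanged in both environments, so [z] cannot be basic with [d] derived in isolation.
So /d/ is underlying, and a rule of intervocalic spirantization — voiced stops become fricatives between vowels — gives [z].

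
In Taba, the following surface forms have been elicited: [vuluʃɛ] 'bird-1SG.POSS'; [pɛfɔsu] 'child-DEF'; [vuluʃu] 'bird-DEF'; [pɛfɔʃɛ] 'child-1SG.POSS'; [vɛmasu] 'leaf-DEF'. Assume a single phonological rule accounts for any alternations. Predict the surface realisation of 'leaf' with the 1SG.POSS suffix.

[vɛmaʃɛ]

In [pɛfɔʃɛ] and [pɛfɔsu] the final segment of 'child' alternates: [ʃ] ~ [s].
But 'bird' keeps [ʃ] in both environments ([vuluʃɛ], [vuluʃu]), so there is no rule changing /ʃ/ to [s] before the DEF suffix.
The underlying segment must be /s/; /s/ becomes palato-alveolar [ʃ] before a front vowel, yielding [ʃ] there.
The one attested form of 'leaf', [vɛmasu], shows underlying /vɛmas/. Applying the same rule before a front vowel gives [vɛmaʃɛ].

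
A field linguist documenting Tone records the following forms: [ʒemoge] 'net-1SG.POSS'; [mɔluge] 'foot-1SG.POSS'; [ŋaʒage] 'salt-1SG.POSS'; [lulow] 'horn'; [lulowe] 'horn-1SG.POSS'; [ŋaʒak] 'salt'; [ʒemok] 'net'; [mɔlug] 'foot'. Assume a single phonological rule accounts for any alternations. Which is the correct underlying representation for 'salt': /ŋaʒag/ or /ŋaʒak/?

In [ŋaʒak] and [ŋaʒage] the final segment of 'salt' alternates: [k] ~ [g].
The stem 'foot' ([mɔlug], [mɔluge]) shows [g] unchanged in both environments, so [g] cannot be basic with [k] derived in isolation.
The underlying segment must be /k/; voiceless stops become voiced between vowels, yielding [g] there.

/ŋaʒak/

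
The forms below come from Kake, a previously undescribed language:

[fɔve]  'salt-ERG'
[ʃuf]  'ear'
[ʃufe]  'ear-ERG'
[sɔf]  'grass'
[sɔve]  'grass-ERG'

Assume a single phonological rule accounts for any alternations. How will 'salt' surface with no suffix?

[fɔf]

The stem for 'grass' ends in [f] in [sɔf] but [v] in [sɔve].
Compare 'ear', with invariant [f] in [ʃuf] and [ʃufe]: an analysis with underlying /f/ and a rule producing [v] before the ERG suffix would wrongly predict alternation here too.
The underlying segment must be /v/; voiced obstruents become voiceless word-finally, yielding [f] there.
From [fɔve] the stem 'salt' is /fɔv/; word-finally this yields [fɔf].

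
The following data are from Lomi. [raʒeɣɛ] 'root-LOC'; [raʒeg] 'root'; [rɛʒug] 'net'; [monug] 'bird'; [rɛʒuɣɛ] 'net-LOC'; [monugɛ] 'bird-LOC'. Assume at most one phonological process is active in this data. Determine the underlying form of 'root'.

'root' shows [ɣ] ~ [g] at the end of the stem ([raʒeɣɛ] vs [raʒeg]).
Compare 'bird', with invariant [g] in [monugɛ] and [monug]: an analysis with underlying /g/ and a rule producing [ɣ] before the LOC suffix would wrongly predict alternation here too.
The underlying segment must be /ɣ/; voiced fricatives become stops word-finally, yielding [g] there.

/raʒeɣ/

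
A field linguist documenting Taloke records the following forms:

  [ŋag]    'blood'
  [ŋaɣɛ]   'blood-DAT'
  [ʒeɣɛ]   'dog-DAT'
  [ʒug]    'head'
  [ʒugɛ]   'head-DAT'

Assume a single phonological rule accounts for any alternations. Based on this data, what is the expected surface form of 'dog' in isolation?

The root 'blood' surfaces as [ŋag] and [ŋaɣɛ], with a stem-final [g] ~ [ɣ] alternation.
But 'head' keeps [g] in both environments ([ʒug], [ʒugɛ]), so there is no rule changing /g/ to [ɣ] before the DAT suffix.
The underlying segment must be /ɣ/; voiced fricatives become stops word-finally, yielding [g] there.
The one attested form of 'dog', [ʒeɣɛ], shows underlying /ʒeɣ/. Applying the same rule word-finally gives [ʒeg].

[ʒeg]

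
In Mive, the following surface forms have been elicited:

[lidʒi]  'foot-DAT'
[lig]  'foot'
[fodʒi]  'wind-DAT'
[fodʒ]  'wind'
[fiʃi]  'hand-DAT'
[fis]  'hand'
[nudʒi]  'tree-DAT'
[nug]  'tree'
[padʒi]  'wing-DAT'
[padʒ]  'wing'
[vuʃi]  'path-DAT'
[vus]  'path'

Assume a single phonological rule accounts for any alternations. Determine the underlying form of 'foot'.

'foot' shows [dʒ] ~ [g] at the end of the stem ([lidʒi] vs [lig]).
If /dʒ/ were underlying and a rule turned it into [g] in isolation, 'wing' would also alternate; but it has [dʒ] in both [padʒi] and [padʒ].
The alternation reflects palatalization before a front vowel: /g/ and /s/ become palato-alveolar [dʒ] and [ʃ] before a front vowel. /g/ is underlying.
Hence 'foot' is /lig/ underlyingly.

/lig/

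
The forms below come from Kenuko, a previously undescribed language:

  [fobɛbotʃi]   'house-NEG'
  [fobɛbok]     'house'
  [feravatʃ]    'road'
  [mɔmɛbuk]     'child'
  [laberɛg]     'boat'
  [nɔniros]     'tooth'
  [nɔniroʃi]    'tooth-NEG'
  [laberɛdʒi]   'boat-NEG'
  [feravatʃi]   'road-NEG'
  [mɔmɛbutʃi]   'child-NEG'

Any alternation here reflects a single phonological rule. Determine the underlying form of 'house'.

/fobɛbok/

'house' shows [tʃ] ~ [k] at the end of the stem ([fobɛbotʃi] vs [fobɛbok]).
The stem 'road' ([feravatʃi], [feravatʃ]) shows [tʃ] unchanged in both environments, so [tʃ] cannot be basic with [k] derived in isolation.
The underlying segment must be /k/; /k/, /g/ and /s/ become palato-alveolar [tʃ], [dʒ] and [ʃ] before a front vowel, yielding [tʃ] there.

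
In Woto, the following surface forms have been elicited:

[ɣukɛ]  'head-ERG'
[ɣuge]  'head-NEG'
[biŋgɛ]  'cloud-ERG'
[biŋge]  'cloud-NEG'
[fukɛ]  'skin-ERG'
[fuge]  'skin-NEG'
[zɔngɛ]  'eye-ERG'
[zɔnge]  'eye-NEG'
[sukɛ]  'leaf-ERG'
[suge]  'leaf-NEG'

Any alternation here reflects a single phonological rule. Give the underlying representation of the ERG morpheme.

/-kɛ/

The ERG morpheme has two allomorphs, [-gɛ] and [-kɛ].
By contrast the NEG suffix keeps its initial [g] throughout — that segment must be underlying.
So the underlying form is /-kɛ/, and voiceless stops become voiced after a nasal.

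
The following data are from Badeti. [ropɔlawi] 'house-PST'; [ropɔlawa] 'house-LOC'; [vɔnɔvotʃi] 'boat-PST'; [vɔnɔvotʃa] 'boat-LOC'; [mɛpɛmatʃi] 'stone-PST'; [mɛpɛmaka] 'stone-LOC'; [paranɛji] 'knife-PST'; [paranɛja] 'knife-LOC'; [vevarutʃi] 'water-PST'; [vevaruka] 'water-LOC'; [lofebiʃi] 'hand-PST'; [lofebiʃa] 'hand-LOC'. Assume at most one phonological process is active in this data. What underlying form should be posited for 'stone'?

/mɛpɛmak/

The root 'stone' surfaces as [mɛpɛmatʃi] and [mɛpɛmaka], with a stem-final [tʃ] ~ [k] alternation.
Compare 'boat', with invariant [tʃ] in [vɔnɔvotʃi] and [vɔnɔvotʃa]: an analysis with underlying /tʃ/ and a rule producing [k] before the LOC suffix would wrongly predict alternation here too.
The alternation reflects palatalization before a front vowel: /k/ becomes palato-alveolar [tʃ] before a front vowel. /k/ is underlying.
So 'stone' = /mɛpɛmak/.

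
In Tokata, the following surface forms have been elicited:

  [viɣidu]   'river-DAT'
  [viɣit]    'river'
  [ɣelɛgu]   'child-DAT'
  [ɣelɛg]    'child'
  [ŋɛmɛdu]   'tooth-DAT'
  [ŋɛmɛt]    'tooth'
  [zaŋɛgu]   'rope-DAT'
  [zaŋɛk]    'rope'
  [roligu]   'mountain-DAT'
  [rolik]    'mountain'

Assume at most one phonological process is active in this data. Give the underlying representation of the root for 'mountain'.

/rolik/

The stem for 'mountain' ends in [g] in [roligu] but [k] in [rolik].
Compare 'child', with invariant [g] in [ɣelɛgu] and [ɣelɛg]: an analysis with underlying /g/ and a rule producing [k] in isolation would wrongly predict alternation here too.
Therefore /k/ is basic and [g] is derived by intervocalic voicing (voiceless stops become voiced between vowels).
Hence 'mountain' is /rolik/ underlyingly.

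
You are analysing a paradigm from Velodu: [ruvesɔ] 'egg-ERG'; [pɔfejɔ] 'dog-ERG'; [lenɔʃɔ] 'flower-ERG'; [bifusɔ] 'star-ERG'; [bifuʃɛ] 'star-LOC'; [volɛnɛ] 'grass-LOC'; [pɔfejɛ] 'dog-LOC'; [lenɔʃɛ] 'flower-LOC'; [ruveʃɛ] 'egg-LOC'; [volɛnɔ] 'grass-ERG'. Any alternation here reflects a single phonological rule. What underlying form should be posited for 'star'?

/bifus/

In [bifusɔ] and [bifuʃɛ] the final segment of 'star' alternates: [s] ~ [ʃ].
But 'flower' keeps [ʃ] in both environments ([lenɔʃɔ], [lenɔʃɛ]), so there is no rule changing /ʃ/ to [s] before the ERG suffix.
The alternation reflects palatalization before a front vowel: /s/ becomes palato-alveolar [ʃ] before a front vowel. /s/ is underlying.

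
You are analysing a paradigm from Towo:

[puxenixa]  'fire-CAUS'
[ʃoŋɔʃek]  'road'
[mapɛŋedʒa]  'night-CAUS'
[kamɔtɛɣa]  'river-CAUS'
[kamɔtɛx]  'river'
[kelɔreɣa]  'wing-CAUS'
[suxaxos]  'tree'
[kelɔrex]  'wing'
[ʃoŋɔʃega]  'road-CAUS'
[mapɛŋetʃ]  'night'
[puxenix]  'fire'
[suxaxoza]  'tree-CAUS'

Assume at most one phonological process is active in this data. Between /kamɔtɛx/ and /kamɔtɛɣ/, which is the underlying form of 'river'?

In [kamɔtɛɣa] and [kamɔtɛx] the final segment of 'river' alternates: [ɣ] ~ [x].
The stem 'fire' ([puxenixa], [puxenix]) shows [x] unchanged in both environments, so [x] cannot be basic with [ɣ] derived before the CAUS suffix.
The alternation reflects word-final obstruent devoicing: voiced obstruents become voiceless word-finally. /ɣ/ is underlying.

/kamɔtɛɣ/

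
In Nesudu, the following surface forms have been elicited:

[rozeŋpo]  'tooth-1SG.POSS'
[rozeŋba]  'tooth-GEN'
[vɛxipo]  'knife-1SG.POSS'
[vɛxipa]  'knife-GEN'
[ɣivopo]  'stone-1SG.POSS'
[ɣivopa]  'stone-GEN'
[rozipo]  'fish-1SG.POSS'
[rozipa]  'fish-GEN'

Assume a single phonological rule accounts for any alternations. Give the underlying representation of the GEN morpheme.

The GEN morpheme has two allomorphs, [-ba] and [-pa].
The 1SG.POSS suffix, which begins with [p], is invariant after every stem; so [p] is not altered by any rule here.
So the underlying form is /-ba/, and voiced stops become voiceless after a vowel.

/-ba/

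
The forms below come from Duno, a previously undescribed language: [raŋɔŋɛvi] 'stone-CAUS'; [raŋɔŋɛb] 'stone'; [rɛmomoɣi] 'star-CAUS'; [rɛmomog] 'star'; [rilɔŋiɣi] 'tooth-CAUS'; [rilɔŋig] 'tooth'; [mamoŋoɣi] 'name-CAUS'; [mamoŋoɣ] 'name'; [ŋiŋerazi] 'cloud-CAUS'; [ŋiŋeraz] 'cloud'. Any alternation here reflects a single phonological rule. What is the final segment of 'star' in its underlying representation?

The root 'star' surfaces as [rɛmomoɣi] and [rɛmomog], with a stem-final [ɣ] ~ [g] alternation.
The stem 'name' ([mamoŋoɣi], [mamoŋoɣ]) shows [ɣ] unchanged in both environments, so [ɣ] cannot be basic with [g] derived in isolation.
The underlying segment must be /g/; voiced stops become fricatives between vowels, yielding [ɣ] there.

/g/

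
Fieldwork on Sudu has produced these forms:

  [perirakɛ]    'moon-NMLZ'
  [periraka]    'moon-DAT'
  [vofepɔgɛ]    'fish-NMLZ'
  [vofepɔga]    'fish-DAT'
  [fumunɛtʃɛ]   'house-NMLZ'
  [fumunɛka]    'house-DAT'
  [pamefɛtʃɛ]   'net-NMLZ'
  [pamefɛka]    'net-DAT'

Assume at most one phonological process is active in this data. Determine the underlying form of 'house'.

/fumunɛtʃ/

The root 'house' surfaces as [fumunɛtʃɛ] and [fumunɛka], with a stem-final [tʃ] ~ [k] alternation.
Compare 'moon', with invariant [k] in [perirakɛ] and [periraka]: an analysis with underlying /k/ and a rule producing [tʃ] before the NMLZ suffix would wrongly predict alternation here too.
Therefore /tʃ/ is basic and [k] is derived by depalatalization (palato-alveolar /tʃ/ becomes [k] when no front vowel follows).
Hence 'house' is /fumunɛtʃ/ underlyingly.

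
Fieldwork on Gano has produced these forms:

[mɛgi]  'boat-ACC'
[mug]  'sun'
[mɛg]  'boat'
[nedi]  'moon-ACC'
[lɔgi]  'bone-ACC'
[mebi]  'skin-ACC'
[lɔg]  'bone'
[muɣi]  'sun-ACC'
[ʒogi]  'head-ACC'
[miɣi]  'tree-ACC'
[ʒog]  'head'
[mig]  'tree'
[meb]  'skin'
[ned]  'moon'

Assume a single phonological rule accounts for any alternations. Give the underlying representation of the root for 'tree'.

/miɣ/

The root 'tree' surfaces as [miɣi] and [mig], with a stem-final [ɣ] ~ [g] alternation.
But 'bone' keeps [g] in both environments ([lɔgi], [lɔg]), so there is no rule changing /g/ to [ɣ] before the ACC suffix.
The alternation reflects word-final hardening: voiced fricatives become stops word-finally. /ɣ/ is underlying.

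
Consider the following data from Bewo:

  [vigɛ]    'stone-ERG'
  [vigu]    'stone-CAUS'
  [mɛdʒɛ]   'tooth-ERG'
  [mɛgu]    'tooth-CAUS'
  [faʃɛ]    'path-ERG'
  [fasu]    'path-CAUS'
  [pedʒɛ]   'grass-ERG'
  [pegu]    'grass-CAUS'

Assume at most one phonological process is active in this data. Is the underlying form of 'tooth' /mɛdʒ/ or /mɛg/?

'tooth' shows [dʒ] ~ [g] at the end of the stem ([mɛdʒɛ] vs [mɛgu]).
But 'stone' keeps [g] in both environments ([vigɛ], [vigu]), so there is no rule changing /g/ to [dʒ] before the ERG suffix.
The underlying segment must be /dʒ/; palato-alveolar /dʒ/ and /ʃ/ become [g] and [s] when no front vowel follows, yielding [g] there.

/mɛdʒ/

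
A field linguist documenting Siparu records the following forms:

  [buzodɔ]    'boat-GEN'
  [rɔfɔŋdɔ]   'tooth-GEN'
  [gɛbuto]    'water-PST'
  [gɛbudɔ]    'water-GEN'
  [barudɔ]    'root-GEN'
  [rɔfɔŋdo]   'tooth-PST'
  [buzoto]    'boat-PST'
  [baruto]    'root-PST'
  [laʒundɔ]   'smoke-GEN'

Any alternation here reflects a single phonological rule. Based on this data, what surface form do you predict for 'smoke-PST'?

[laʒundo]

The PST morpheme has two allomorphs, [-do] and [-to].
The GEN suffix, which begins with [d], is invariant after every stem; so [d] is not altered by any rule here.
The PST suffix is therefore /-to/ underlyingly, with post-nasal voicing: voiceless stops become voiced after a nasal.
After 'smoke', which ends in a nasal, the suffix surfaces as [-do], giving [laʒundo].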